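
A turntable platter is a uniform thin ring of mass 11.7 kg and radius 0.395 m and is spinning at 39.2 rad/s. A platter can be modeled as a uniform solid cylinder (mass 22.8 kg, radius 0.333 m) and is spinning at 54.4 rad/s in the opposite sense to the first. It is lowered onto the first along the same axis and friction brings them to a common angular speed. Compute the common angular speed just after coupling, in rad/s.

|ω_f| ≈ 0.903 rad/s

The coupling torques are internal; angular momentum about the shared axis is conserved.
Moments of inertia: I_A = (11.7)(0.395)² = 1.825 kg·m²; I_B = ½(22.8)(0.333)² = 1.264 kg·m².
Taking A's sense as positive: L = (1.825)(39.2) − (1.264)(54.4) = 2.790 kg·m²·rad/s.
Combined I = 1.825 + 1.264 = 3.090 kg·m².
ω_f = L / I = 2.790 / 3.090 = 0.9031 rad/s.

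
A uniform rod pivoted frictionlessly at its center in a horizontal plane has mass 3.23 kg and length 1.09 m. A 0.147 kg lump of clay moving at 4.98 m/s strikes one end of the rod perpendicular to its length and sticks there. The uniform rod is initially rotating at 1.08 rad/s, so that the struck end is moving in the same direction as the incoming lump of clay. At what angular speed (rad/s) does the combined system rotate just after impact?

|ω_f| ≈ 2.05 rad/s

The axle reaction passes through the pivot and exerts no torque about it; angular momentum about the pivot is conserved through the impact.
I_p = (1/12)(3.23)(1.09)² = 0.3198 kg·m². Taking the sense of the lump of clay's angular momentum as positive, L_{lump} = m v R = (0.147)(4.98)(1.09/2) = 0.3990 kg·m²/s.
L_i = +I_p ω_p + m v R = +(0.3198)(1.08) + 0.3990 = 0.7444 kg·m²/s.
After sticking, I_f = I_p + m R² = 0.3198 + (0.147)(1.09/2)² = 0.3635 kg·m².
ω_f = L_i / I_f = 0.7444 / 0.3635 = 2.048 rad/s.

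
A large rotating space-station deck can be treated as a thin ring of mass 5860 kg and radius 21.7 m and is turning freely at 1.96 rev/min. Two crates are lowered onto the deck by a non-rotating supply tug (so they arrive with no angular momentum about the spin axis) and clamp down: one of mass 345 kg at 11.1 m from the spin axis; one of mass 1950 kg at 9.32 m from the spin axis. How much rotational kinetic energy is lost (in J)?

The added mass arrives with no angular momentum about the spin axis, and any external torque about the spin axis is negligible, so the system's angular momentum is conserved.
I_p = (5860)(21.7)² = 2.759e+06 kg·m².
Added inertia Σmr² = (345)(11.1)² + (1950)(9.32)² = 2.119e+05 kg·m²; I_f = 2.759e+06 + 2.119e+05 = 2.971e+06 kg·m².
ω_f = I_p ω_i / I_f = (2.759e+06)(1.96) / 2.971e+06 = 1.820 rpm.
KE_i = ½(2.759e+06)(0.2053 rad/s)² = 58120 J; KE_f = ½(2.971e+06)(0.1906)² = 53980 J.

energy lost ≈ 4140 J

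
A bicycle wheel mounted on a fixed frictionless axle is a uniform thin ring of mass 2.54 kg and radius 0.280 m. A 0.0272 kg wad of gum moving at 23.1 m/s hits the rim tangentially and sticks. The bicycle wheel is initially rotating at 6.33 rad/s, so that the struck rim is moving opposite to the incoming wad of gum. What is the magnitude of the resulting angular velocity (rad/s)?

|ω_f| ≈ 5.39 rad/s

About the axle the impulsive forces during the collision are internal, so angular momentum about that axis is conserved.
I_p = (2.54)(0.280)² = 0.1991 kg·m². Taking the sense of the wad of gum's angular momentum as positive, L_{wad} = m v R = (0.0272)(23.1)(0.280) = 0.1759 kg·m²/s.
L_i = −I_p ω_p + m v R = −(0.1991)(6.33) + 0.1759 = -1.085 kg·m²/s.
After sticking, I_f = I_p + m R² = 0.1991 + (0.0272)(0.280)² = 0.2013 kg·m².
ω_f = L_i / I_f = -1.085 / 0.2013 = -5.389 rad/s.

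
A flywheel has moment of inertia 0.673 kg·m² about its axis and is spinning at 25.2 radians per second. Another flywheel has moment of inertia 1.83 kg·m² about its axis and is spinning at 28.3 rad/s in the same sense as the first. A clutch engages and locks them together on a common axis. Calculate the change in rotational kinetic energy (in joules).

ΔKE ≈ -2.36 J

No external torque acts about the common axis, so total angular momentum is conserved.
Taking A's sense as positive: L = (0.6730)(25.2) + (1.830)(28.3) = 68.75 kg·m²·rad/s.
Combined I = 0.6730 + 1.830 = 2.503 kg·m².
ω_f = L / I = 68.75 / 2.503 = 27.47 rad/s.
KE_i = ½ΣIω² = 946.5 J; KE_f = ½(2.503)(27.47)² = 944.1 J.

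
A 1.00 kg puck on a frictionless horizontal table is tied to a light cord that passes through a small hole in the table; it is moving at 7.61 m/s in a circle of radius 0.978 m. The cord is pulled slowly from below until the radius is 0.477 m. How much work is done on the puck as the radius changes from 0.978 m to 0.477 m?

The only horizontal force on the mass is along the cord (radial), so it exerts no torque about the hole and angular momentum m v r is conserved.
v₂ = v₁ r₁ / r₂ = (7.61)(0.978) / (0.477) = 15.60 m/s.
W = ΔKE = ½m(v₂² − v₁²) = 92.77 J.

W ≈ 92.8 J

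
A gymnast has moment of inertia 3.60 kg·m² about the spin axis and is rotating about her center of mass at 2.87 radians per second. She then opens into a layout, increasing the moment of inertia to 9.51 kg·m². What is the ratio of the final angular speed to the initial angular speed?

ω₂/ω₁ ≈ 0.379

Angular momentum about the spin axis is conserved since the torque about it is zero.
ω₂/ω₁ = I₁/I₂ = 3.600 / 9.510 = 0.3785.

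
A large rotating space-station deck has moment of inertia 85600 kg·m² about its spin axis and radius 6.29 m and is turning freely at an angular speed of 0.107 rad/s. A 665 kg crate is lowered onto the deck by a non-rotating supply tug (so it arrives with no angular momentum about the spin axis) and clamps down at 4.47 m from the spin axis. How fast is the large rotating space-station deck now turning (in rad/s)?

No external torque acts about the spin axis; L_before = L_after.
Added inertia Σmr² = (665)(4.47)² = 13290 kg·m²; I_f = 85600 + 13290 = 98890 kg·m².
ω_f = I_p ω_i / I_f = (85600)(0.107) / 98890 = 0.09262 rad/s.

ω_f ≈ 0.0926 rad/s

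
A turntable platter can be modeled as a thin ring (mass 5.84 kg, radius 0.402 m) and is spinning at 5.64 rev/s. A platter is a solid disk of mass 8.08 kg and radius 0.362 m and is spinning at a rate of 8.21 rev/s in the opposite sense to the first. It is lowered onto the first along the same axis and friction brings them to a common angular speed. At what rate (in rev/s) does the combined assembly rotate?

The coupling torques are internal; angular momentum about the shared axis is conserved.
Moments of inertia: I_A = (5.84)(0.402)² = 0.9438 kg·m²; I_B = ½(8.08)(0.362)² = 0.5294 kg·m².
Taking A's sense as positive: L = (0.9438)(5.64) − (0.5294)(8.21) = 0.9763 kg·m²·rev/s.
Combined I = 0.9438 + 0.5294 = 1.473 kg·m².
ω_f = L / I = 0.9763 / 1.473 = 0.6627 rev/s.

|ω_f| ≈ 0.663 rev/s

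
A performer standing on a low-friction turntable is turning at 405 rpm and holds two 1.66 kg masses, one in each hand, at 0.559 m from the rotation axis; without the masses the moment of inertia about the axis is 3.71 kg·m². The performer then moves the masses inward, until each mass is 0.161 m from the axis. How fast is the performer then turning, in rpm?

With no external torque about the axis, L is conserved: I₁ω₁ = I₂ω₂.
I₁ = 3.71 + 2(1.66)(0.559)² = 4.747 kg·m²; I₂ = 3.71 + 2(1.66)(0.161)² = 3.796 kg·m².
ω₂ = I₁ω₁ / I₂ = (4.747)(405 rpm) / (3.796) = 506.5 rpm.

ω₂ ≈ 507 rpm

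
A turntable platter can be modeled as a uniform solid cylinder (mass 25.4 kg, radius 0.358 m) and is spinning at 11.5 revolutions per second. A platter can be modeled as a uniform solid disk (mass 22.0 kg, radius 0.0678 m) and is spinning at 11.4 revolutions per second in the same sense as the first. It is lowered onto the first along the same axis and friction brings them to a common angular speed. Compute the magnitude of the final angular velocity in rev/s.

|ω_f| ≈ 11.5 rev/s

The coupling torques are internal; angular momentum about the shared axis is conserved.
Moments of inertia: I_A = ½(25.4)(0.358)² = 1.628 kg·m²; I_B = ½(22.0)(0.0678)² = 0.05057 kg·m².
Taking A's sense as positive: L = (1.628)(11.5) + (0.05057)(11.4) = 19.29 kg·m²·rev/s.
Combined I = 1.628 + 0.05057 = 1.678 kg·m².
ω_f = L / I = 19.29 / 1.678 = 11.50 rev/s.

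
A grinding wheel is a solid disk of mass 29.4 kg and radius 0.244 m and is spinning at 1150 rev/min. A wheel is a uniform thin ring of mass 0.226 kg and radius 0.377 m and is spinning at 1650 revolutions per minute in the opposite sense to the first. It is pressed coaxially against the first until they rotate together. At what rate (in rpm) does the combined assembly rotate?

The coupling torques are internal; angular momentum about the shared axis is conserved.
Moments of inertia: I_A = ½(29.4)(0.244)² = 0.8752 kg·m²; I_B = (0.226)(0.377)² = 0.03212 kg·m².
Taking A's sense as positive: L = (0.8752)(1150) − (0.03212)(1650) = 953.5 kg·m²·rpm.
Combined I = 0.8752 + 0.03212 = 0.9073 kg·m².
ω_f = L / I = 953.5 / 0.9073 = 1051 rpm.

|ω_f| ≈ 1050 rpm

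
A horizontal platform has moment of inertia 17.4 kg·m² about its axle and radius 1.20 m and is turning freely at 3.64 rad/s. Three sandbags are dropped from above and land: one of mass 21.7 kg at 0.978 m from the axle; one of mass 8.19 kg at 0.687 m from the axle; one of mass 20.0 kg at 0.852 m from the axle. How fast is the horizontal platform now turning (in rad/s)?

No external torque acts about the axle; L_before = L_after.
Added inertia Σmr² = (21.7)(0.978)² + (8.19)(0.687)² + (20.0)(0.852)² = 39.14 kg·m²; I_f = 17.40 + 39.14 = 56.54 kg·m².
ω_f = I_p ω_i / I_f = (17.40)(3.64) / 56.54 = 1.120 rad/s.

ω_f ≈ 1.12 rad/s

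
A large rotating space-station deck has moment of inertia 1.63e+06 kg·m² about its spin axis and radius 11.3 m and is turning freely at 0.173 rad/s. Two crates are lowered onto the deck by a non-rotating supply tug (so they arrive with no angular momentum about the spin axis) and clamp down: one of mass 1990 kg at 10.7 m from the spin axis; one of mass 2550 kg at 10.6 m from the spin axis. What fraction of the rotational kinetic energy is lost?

fraction ≈ 0.240

The added mass arrives with no angular momentum about the spin axis, and any external torque about the spin axis is negligible, so the system's angular momentum is conserved.
Added inertia Σmr² = (1990)(10.7)² + (2550)(10.6)² = 5.144e+05 kg·m²; I_f = 1.630e+06 + 5.144e+05 = 2.144e+06 kg·m².
ω_f = I_p ω_i / I_f = (1.630e+06)(0.173) / 2.144e+06 = 0.1315 rad/s.
KE_i = ½(1.630e+06)(0.1730 rad/s)² = 24390 J; KE_f = ½(2.144e+06)(0.1315)² = 18540 J.
Fraction lost = 0.2399.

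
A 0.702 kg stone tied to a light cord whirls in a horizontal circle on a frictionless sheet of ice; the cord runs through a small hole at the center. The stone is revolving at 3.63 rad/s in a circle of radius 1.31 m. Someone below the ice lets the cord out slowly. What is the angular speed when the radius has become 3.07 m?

ω₂ ≈ 0.661 rad/s

No torque about the axis ⇒ m r₁² ω₁ = m r₂² ω₂.
ω₂ = ω₁ (r₁/r₂)² = (3.63)(1.31/3.07)² = 0.6610 rad/s.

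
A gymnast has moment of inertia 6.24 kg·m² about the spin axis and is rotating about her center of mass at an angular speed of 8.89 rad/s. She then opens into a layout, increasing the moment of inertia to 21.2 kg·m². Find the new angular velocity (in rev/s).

ω₂ ≈ 0.416 rev/s

Angular momentum about the spin axis is conserved since the torque about it is zero.
ω₂ = I₁ω₁ / I₂ = (6.240)(8.89 rad/s) / (21.20) = 2.617 rad/s = 0.4165 rev/s.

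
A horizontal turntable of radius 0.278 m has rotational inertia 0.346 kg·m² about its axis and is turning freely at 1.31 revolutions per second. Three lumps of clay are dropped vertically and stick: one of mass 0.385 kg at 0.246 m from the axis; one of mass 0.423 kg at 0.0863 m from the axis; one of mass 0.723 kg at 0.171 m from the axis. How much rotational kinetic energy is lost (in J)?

No external torque acts about the axis; L_before = L_after.
Added inertia Σmr² = (0.385)(0.246)² + (0.423)(0.0863)² + (0.723)(0.171)² = 0.04759 kg·m²; I_f = 0.3460 + 0.04759 = 0.3936 kg·m².
ω_f = I_p ω_i / I_f = (0.3460)(1.31) / 0.3936 = 1.152 rev/s.
KE_i = ½(0.3460)(8.231 rad/s)² = 11.72 J; KE_f = ½(0.3936)(7.236)² = 10.30 J.

energy lost ≈ 1.42 J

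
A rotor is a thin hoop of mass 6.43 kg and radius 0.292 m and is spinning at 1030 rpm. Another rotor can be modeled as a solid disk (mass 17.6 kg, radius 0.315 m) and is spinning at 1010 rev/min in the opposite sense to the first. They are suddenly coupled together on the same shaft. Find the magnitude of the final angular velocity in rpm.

No external torque acts about the common axis, so total angular momentum is conserved.
Moments of inertia: I_A = (6.43)(0.292)² = 0.5482 kg·m²; I_B = ½(17.6)(0.315)² = 0.8732 kg·m².
Taking A's sense as positive: L = (0.5482)(1030) − (0.8732)(1010) = -317.2 kg·m²·rpm.
Combined I = 0.5482 + 0.8732 = 1.421 kg·m².
ω_f = L / I = -317.2 / 1.421 = -223.2 rpm.

|ω_f| ≈ 223 rpm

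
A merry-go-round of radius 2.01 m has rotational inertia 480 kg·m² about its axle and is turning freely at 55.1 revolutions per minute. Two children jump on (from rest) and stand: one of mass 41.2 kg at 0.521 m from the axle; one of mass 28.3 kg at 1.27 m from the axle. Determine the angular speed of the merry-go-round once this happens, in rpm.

The added mass arrives with no angular momentum about the axle, and any external torque about the axle is negligible, so the system's angular momentum is conserved.
Added inertia Σmr² = (41.2)(0.521)² + (28.3)(1.27)² = 56.83 kg·m²; I_f = 480.0 + 56.83 = 536.8 kg·m².
ω_f = I_p ω_i / I_f = (480.0)(55.1) / 536.8 = 49.27 rpm.

ω_f ≈ 49.3 rpm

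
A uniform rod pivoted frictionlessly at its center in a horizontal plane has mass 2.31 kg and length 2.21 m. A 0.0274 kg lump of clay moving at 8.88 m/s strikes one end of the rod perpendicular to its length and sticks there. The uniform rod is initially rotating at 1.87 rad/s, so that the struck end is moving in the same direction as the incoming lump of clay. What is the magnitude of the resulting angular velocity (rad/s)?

|ω_f| ≈ 2.08 rad/s

About the pivot the impulsive forces during the collision are internal, so angular momentum about that axis is conserved.
I_p = (1/12)(2.31)(2.21)² = 0.9402 kg·m². Taking the sense of the lump of clay's angular momentum as positive, L_{lump} = m v R = (0.0274)(8.88)(2.21/2) = 0.2689 kg·m²/s.
L_i = +I_p ω_p + m v R = +(0.9402)(1.87) + 0.2689 = 2.027 kg·m²/s.
After sticking, I_f = I_p + m R² = 0.9402 + (0.0274)(2.21/2)² = 0.9736 kg·m².
ω_f = L_i / I_f = 2.027 / 0.9736 = 2.082 rad/s.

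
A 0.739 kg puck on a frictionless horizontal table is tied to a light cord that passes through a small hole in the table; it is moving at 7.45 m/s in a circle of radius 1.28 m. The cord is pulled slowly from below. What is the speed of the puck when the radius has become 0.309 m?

The only horizontal force on the mass is along the cord (radial), so it exerts no torque about the hole and angular momentum m v r is conserved.
v₂ = v₁ r₁ / r₂ = (7.45)(1.28) / (0.309) = 30.86 m/s.

v₂ ≈ 30.9 m/s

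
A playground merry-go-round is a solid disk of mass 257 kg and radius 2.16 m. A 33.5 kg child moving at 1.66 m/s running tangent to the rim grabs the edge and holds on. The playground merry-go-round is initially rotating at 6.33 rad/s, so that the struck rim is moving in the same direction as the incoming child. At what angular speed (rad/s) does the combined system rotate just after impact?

The axle reaction passes through the axle and exerts no torque about it; angular momentum about the axle is conserved through the impact.
I_p = ½(257)(2.16)² = 599.5 kg·m². Taking the sense of the child's angular momentum as positive, L_{child} = m v R = (33.5)(1.66)(2.16) = 120.1 kg·m²/s.
L_i = +I_p ω_p + m v R = +(599.5)(6.33) + 120.1 = 3915 kg·m²/s.
After sticking, I_f = I_p + m R² = 599.5 + (33.5)(2.16)² = 755.8 kg·m².
ω_f = L_i / I_f = 3915 / 755.8 = 5.180 rad/s.

|ω_f| ≈ 5.18 rad/s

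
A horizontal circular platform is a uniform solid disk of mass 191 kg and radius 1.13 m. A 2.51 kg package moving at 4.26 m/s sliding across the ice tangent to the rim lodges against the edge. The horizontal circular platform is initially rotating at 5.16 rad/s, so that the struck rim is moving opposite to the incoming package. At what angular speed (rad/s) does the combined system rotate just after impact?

|ω_f| ≈ 4.93 rad/s

The axle reaction passes through the central axle and exerts no torque about it; angular momentum about the central axle is conserved through the impact.
I_p = ½(191)(1.13)² = 121.9 kg·m². Taking the sense of the package's angular momentum as positive, L_{package} = m v R = (2.51)(4.26)(1.13) = 12.08 kg·m²/s.
L_i = −I_p ω_p + m v R = −(121.9)(5.16) + 12.08 = -617.1 kg·m²/s.
After sticking, I_f = I_p + m R² = 121.9 + (2.51)(1.13)² = 125.1 kg·m².
ω_f = L_i / I_f = -617.1 / 125.1 = -4.931 rad/s.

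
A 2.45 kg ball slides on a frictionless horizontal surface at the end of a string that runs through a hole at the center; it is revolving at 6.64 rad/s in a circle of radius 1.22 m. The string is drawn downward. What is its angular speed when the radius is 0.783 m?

ω₂ ≈ 16.1 rad/s

No torque about the axis ⇒ m r₁² ω₁ = m r₂² ω₂.
ω₂ = ω₁ (r₁/r₂)² = (6.64)(1.22/0.783)² = 16.12 rad/s.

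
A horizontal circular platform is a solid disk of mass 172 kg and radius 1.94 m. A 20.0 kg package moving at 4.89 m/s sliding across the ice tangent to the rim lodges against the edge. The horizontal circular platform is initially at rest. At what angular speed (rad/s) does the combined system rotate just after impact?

The axle reaction passes through the central axle and exerts no torque about it; angular momentum about the central axle is conserved through the impact.
I_p = ½(172)(1.94)² = 323.7 kg·m². Taking the sense of the package's angular momentum as positive, L_{package} = m v R = (20.0)(4.89)(1.94) = 189.7 kg·m²/s.
L_i = 0 + 189.7 = 189.7 kg·m²/s.
After sticking, I_f = I_p + m R² = 323.7 + (20.0)(1.94)² = 398.9 kg·m².
ω_f = L_i / I_f = 189.7 / 398.9 = 0.4756 rad/s.

|ω_f| ≈ 0.476 rad/s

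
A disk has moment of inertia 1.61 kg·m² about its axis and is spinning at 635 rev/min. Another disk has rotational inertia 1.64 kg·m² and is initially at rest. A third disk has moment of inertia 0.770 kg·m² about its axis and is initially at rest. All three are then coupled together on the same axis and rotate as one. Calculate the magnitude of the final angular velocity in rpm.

|ω_f| ≈ 254 rpm

The coupling torques are internal; angular momentum about the shared axis is conserved.
Taking A's sense as positive: L = (1.610)(635) = 1022 kg·m²·rpm.
Combined I = 1.610 + 1.640 + 0.7700 = 4.020 kg·m².
ω_f = L / I = 1022 / 4.020 = 254.3 rpm.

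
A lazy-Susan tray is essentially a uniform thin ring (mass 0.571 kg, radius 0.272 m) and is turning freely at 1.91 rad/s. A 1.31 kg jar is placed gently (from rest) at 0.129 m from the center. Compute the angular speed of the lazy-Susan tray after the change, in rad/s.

ω_f ≈ 1.26 rad/s

No external torque acts about the center; L_before = L_after.
I_p = (0.571)(0.272)² = 0.04224 kg·m².
Added inertia Σmr² = (1.31)(0.129)² = 0.02180 kg·m²; I_f = 0.04224 + 0.02180 = 0.06404 kg·m².
ω_f = I_p ω_i / I_f = (0.04224)(1.91) / 0.06404 = 1.260 rad/s.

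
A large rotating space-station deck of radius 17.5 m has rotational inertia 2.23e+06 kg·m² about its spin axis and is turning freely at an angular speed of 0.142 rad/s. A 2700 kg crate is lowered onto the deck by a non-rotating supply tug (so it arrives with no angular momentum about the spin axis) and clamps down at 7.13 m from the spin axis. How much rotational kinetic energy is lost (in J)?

energy lost ≈ 1300 J

No external torque acts about the spin axis; L_before = L_after.
Added inertia Σmr² = (2700)(7.13)² = 1.373e+05 kg·m²; I_f = 2.230e+06 + 1.373e+05 = 2.367e+06 kg·m².
ω_f = I_p ω_i / I_f = (2.230e+06)(0.142) / 2.367e+06 = 0.1338 rad/s.
KE_i = ½(2.230e+06)(0.1420 rad/s)² = 22480 J; KE_f = ½(2.367e+06)(0.1338)² = 21180 J.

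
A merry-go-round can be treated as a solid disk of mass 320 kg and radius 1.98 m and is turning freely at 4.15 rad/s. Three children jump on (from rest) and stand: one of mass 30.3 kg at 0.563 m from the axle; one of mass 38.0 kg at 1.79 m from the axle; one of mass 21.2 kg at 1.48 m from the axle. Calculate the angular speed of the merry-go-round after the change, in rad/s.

ω_f ≈ 3.23 rad/s

No external torque acts about the axle; L_before = L_after.
I_p = ½(320)(1.98)² = 627.3 kg·m².
Added inertia Σmr² = (30.3)(0.563)² + (38.0)(1.79)² + (21.2)(1.48)² = 177.8 kg·m²; I_f = 627.3 + 177.8 = 805.1 kg·m².
ω_f = I_p ω_i / I_f = (627.3)(4.15) / 805.1 = 3.233 rad/s.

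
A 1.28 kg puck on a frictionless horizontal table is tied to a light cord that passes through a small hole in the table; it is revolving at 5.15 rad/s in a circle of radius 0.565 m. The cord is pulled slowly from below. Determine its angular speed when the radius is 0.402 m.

ω₂ ≈ 10.2 rad/s

No torque about the axis ⇒ m r₁² ω₁ = m r₂² ω₂.
ω₂ = ω₁ (r₁/r₂)² = (5.15)(0.565/0.402)² = 10.17 rad/s.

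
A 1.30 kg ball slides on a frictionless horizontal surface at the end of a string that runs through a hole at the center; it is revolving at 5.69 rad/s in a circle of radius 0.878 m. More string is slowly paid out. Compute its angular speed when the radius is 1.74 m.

No torque about the axis ⇒ m r₁² ω₁ = m r₂² ω₂.
ω₂ = ω₁ (r₁/r₂)² = (5.69)(0.878/1.74)² = 1.449 rad/s.

ω₂ ≈ 1.45 rad/s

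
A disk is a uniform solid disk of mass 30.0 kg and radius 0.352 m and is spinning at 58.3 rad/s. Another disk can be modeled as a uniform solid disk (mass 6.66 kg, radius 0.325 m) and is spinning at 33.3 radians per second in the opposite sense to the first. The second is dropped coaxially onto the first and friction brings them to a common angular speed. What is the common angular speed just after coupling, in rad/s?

|ω_f| ≈ 43.7 rad/s

No external torque acts about the common axis, so total angular momentum is conserved.
Moments of inertia: I_A = ½(30.0)(0.352)² = 1.859 kg·m²; I_B = ½(6.66)(0.325)² = 0.3517 kg·m².
Taking A's sense as positive: L = (1.859)(58.3) − (0.3517)(33.3) = 96.64 kg·m²·rad/s.
Combined I = 1.859 + 0.3517 = 2.210 kg·m².
ω_f = L / I = 96.64 / 2.210 = 43.72 rad/s.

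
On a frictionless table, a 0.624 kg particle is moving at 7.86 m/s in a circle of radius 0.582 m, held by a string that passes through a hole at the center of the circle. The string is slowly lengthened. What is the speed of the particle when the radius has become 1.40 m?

Central (radial) force ⇒ zero torque about the center ⇒ m v r is constant.
v₂ = v₁ r₁ / r₂ = (7.86)(0.582) / (1.40) = 3.268 m/s.

v₂ ≈ 3.27 m/s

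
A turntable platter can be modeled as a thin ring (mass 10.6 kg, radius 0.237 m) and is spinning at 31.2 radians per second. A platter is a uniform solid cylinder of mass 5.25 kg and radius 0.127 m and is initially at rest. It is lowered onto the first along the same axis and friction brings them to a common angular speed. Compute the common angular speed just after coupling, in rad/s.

The coupling torques are internal; angular momentum about the shared axis is conserved.
Moments of inertia: I_A = (10.6)(0.237)² = 0.5954 kg·m²; I_B = ½(5.25)(0.127)² = 0.04234 kg·m².
Taking A's sense as positive: L = (0.5954)(31.2) = 18.58 kg·m²·rad/s.
Combined I = 0.5954 + 0.04234 = 0.6377 kg·m².
ω_f = L / I = 18.58 / 0.6377 = 29.13 rad/s.

|ω_f| ≈ 29.1 rad/s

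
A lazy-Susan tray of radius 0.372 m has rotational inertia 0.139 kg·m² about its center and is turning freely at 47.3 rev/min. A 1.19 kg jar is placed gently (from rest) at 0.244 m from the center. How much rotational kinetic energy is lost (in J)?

The added mass arrives with no angular momentum about the center, and any external torque about the center is negligible, so the system's angular momentum is conserved.
Added inertia Σmr² = (1.19)(0.244)² = 0.07085 kg·m²; I_f = 0.1390 + 0.07085 = 0.2098 kg·m².
ω_f = I_p ω_i / I_f = (0.1390)(47.3) / 0.2098 = 31.33 rpm.
KE_i = ½(0.1390)(4.953 rad/s)² = 1.705 J; KE_f = ½(0.2098)(3.281)² = 1.129 J.

energy lost ≈ 0.576 J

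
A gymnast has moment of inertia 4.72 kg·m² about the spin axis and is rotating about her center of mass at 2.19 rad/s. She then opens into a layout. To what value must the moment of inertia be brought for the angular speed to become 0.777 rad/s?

With no external torque about the axis, L is conserved: I₁ω₁ = I₂ω₂.
I₂ = I₁ω₁ / ω₂ = (4.72)(2.19) / (0.777) = 13.30 kg·m².

I₂ ≈ 13.3 kg·m²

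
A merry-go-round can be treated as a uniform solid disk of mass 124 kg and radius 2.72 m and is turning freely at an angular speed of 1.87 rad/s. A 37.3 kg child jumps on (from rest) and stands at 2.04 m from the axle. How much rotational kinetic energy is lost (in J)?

The added mass arrives with no angular momentum about the axle, and any external torque about the axle is negligible, so the system's angular momentum is conserved.
I_p = ½(124)(2.72)² = 458.7 kg·m².
Added inertia Σmr² = (37.3)(2.04)² = 155.2 kg·m²; I_f = 458.7 + 155.2 = 613.9 kg·m².
ω_f = I_p ω_i / I_f = (458.7)(1.87) / 613.9 = 1.397 rad/s.
KE_i = ½(458.7)(1.870 rad/s)² = 802.0 J; KE_f = ½(613.9)(1.397)² = 599.2 J.

energy lost ≈ 203 J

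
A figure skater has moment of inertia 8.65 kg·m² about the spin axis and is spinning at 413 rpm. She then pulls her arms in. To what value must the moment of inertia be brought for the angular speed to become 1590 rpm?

With no external torque about the axis, L is conserved: I₁ω₁ = I₂ω₂.
I₂ = I₁ω₁ / ω₂ = (8.65)(413) / (1590) = 2.247 kg·m².

I₂ ≈ 2.25 kg·m²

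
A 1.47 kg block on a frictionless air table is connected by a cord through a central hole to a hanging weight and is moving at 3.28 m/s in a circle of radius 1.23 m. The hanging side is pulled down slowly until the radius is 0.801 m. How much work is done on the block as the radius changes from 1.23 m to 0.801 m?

The only horizontal force on the mass is along the cord (radial), so it exerts no torque about the hole and angular momentum m v r is conserved.
v₂ = v₁ r₁ / r₂ = (3.28)(1.23) / (0.801) = 5.037 m/s.
W = ΔKE = ½m(v₂² − v₁²) = 10.74 J.

W ≈ 10.7 J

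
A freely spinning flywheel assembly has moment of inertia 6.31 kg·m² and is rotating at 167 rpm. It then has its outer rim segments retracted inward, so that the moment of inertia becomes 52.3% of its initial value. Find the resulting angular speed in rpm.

ω₂ ≈ 319 rpm

No external torque acts about the spin axis, so angular momentum is conserved.
I₂ = 0.523 × 6.31 = 3.300 kg·m².
ω₂ = I₁ω₁ / I₂ = (6.310)(167 rpm) / (3.300) = 319.3 rpm.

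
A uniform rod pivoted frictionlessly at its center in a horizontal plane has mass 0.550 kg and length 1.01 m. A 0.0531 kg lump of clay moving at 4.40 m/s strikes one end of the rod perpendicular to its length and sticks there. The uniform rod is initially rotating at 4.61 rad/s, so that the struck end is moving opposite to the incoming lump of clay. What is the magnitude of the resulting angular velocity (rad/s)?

About the pivot the impulsive forces during the collision are internal, so angular momentum about that axis is conserved.
I_p = (1/12)(0.550)(1.01)² = 0.04675 kg·m². Taking the sense of the lump of clay's angular momentum as positive, L_{lump} = m v R = (0.0531)(4.40)(1.01/2) = 0.1180 kg·m²/s.
L_i = −I_p ω_p + m v R = −(0.04675)(4.61) + 0.1180 = -0.09755 kg·m²/s.
After sticking, I_f = I_p + m R² = 0.04675 + (0.0531)(1.01/2)² = 0.06030 kg·m².
ω_f = L_i / I_f = -0.09755 / 0.06030 = -1.618 rad/s.

|ω_f| ≈ 1.62 rad/s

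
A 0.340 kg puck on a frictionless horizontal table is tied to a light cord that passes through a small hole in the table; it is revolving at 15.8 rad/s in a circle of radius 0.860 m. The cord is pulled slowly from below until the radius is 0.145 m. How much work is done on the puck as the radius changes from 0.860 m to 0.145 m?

W ≈ 1070 J

No torque about the axis ⇒ m r₁² ω₁ = m r₂² ω₂.
ω₂ = ω₁ (r₁/r₂)² = (15.8)(0.860/0.145)² = 555.8 rad/s.
W = ΔKE = ½m(v₂² − v₁²) = 1073 J.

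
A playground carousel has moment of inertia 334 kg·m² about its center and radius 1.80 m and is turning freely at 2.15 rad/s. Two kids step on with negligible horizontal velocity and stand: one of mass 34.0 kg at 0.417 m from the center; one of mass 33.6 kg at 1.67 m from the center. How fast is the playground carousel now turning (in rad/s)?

ω_f ≈ 1.66 rad/s

No external torque acts about the center; L_before = L_after.
Added inertia Σmr² = (34.0)(0.417)² + (33.6)(1.67)² = 99.62 kg·m²; I_f = 334.0 + 99.62 = 433.6 kg·m².
ω_f = I_p ω_i / I_f = (334.0)(2.15) / 433.6 = 1.656 rad/s.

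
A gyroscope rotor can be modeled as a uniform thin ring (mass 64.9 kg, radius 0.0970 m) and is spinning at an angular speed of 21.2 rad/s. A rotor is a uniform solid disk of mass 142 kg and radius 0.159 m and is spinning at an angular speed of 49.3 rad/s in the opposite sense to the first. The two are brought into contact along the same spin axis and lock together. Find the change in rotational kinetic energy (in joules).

No external torque acts about the common axis, so total angular momentum is conserved.
Moments of inertia: I_A = (64.9)(0.0970)² = 0.6106 kg·m²; I_B = ½(142)(0.159)² = 1.795 kg·m².
Taking A's sense as positive: L = (0.6106)(21.2) − (1.795)(49.3) = -75.55 kg·m²·rad/s.
Combined I = 0.6106 + 1.795 = 2.406 kg·m².
ω_f = L / I = -75.55 / 2.406 = -31.40 rad/s.
KE_i = ½ΣIω² = 2319 J; KE_f = ½(2.406)(31.40)² = 1186 J.

ΔKE ≈ -1130 J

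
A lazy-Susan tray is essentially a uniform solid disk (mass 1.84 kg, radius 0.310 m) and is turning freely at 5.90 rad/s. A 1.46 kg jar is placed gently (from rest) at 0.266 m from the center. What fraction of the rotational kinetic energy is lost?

fraction ≈ 0.539

No external torque acts about the center; L_before = L_after.
I_p = ½(1.84)(0.310)² = 0.08841 kg·m².
Added inertia Σmr² = (1.46)(0.266)² = 0.1033 kg·m²; I_f = 0.08841 + 0.1033 = 0.1917 kg·m².
ω_f = I_p ω_i / I_f = (0.08841)(5.90) / 0.1917 = 2.721 rad/s.
KE_i = ½(0.08841)(5.900 rad/s)² = 1.539 J; KE_f = ½(0.1917)(2.721)² = 0.7096 J.
Fraction lost = 0.5388.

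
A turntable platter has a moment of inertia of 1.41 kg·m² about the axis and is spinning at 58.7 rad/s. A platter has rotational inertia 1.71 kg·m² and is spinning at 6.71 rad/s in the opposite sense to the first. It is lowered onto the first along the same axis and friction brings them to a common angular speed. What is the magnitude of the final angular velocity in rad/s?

|ω_f| ≈ 22.9 rad/s

The coupling torques are internal; angular momentum about the shared axis is conserved.
Taking A's sense as positive: L = (1.410)(58.7) − (1.710)(6.71) = 71.29 kg·m²·rad/s.
Combined I = 1.410 + 1.710 = 3.120 kg·m².
ω_f = L / I = 71.29 / 3.120 = 22.85 rad/s.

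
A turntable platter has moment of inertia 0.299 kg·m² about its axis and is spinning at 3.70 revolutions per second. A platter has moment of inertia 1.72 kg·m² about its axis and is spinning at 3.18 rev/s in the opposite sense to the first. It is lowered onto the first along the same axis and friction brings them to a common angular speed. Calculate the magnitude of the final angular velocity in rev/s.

No external torque acts about the common axis, so total angular momentum is conserved.
Taking A's sense as positive: L = (0.2990)(3.70) − (1.720)(3.18) = -4.363 kg·m²·rev/s.
Combined I = 0.2990 + 1.720 = 2.019 kg·m².
ω_f = L / I = -4.363 / 2.019 = -2.161 rev/s.

|ω_f| ≈ 2.16 rev/s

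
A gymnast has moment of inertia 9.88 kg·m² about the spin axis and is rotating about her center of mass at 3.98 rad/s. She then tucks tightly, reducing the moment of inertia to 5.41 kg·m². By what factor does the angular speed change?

ω₂/ω₁ ≈ 1.83

No external torque acts about the spin axis, so angular momentum is conserved.
ω₂/ω₁ = I₁/I₂ = 9.880 / 5.410 = 1.826.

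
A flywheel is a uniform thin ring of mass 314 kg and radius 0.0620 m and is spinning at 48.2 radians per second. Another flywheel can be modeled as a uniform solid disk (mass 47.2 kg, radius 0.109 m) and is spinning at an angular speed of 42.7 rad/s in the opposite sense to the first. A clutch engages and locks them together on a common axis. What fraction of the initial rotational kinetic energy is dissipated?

fraction ≈ 0.567

No external torque acts about the common axis, so total angular momentum is conserved.
Moments of inertia: I_A = (314)(0.0620)² = 1.207 kg·m²; I_B = ½(47.2)(0.109)² = 0.2804 kg·m².
Taking A's sense as positive: L = (1.207)(48.2) − (0.2804)(42.7) = 46.21 kg·m²·rad/s.
Combined I = 1.207 + 0.2804 = 1.487 kg·m².
ω_f = L / I = 46.21 / 1.487 = 31.06 rad/s.
KE_i = ½ΣIω² = 1658 J; KE_f = ½(1.487)(31.06)² = 717.7 J.
Fraction dissipated = (KE_i − KE_f)/KE_i = 0.5671.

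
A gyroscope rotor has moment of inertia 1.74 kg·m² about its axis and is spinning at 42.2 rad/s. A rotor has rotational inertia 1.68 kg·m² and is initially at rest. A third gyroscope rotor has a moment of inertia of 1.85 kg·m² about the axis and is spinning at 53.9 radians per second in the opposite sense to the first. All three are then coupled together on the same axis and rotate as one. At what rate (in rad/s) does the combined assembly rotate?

The coupling torques are internal; angular momentum about the shared axis is conserved.
Taking A's sense as positive: L = (1.740)(42.2) − (1.850)(53.9) = -26.29 kg·m²·rad/s.
Combined I = 1.740 + 1.680 + 1.850 = 5.270 kg·m².
ω_f = L / I = -26.29 / 5.270 = -4.988 rad/s.

|ω_f| ≈ 4.99 rad/s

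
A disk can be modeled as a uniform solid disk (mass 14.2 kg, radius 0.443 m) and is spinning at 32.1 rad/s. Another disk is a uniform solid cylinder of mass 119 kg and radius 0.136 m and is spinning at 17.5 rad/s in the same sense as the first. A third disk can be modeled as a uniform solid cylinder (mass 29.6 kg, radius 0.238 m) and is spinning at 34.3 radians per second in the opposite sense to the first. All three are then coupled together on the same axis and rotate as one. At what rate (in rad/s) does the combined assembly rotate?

|ω_f| ≈ 10.6 rad/s

The coupling torques are internal; angular momentum about the shared axis is conserved.
Moments of inertia: I_A = ½(14.2)(0.443)² = 1.393 kg·m²; I_B = ½(119)(0.136)² = 1.101 kg·m²; I_C = ½(29.6)(0.238)² = 0.8383 kg·m².
Taking A's sense as positive: L = (1.393)(32.1) + (1.101)(17.5) − (0.8383)(34.3) = 35.23 kg·m²·rad/s.
Combined I = 1.393 + 1.101 + 0.8383 = 3.332 kg·m².
ω_f = L / I = 35.23 / 3.332 = 10.57 rad/s.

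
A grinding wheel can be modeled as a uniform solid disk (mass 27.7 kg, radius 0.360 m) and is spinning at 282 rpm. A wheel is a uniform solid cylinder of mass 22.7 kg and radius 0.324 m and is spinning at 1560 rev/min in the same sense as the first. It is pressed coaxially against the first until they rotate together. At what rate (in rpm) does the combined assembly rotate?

|ω_f| ≈ 792 rpm

No external torque acts about the common axis, so total angular momentum is conserved.
Moments of inertia: I_A = ½(27.7)(0.360)² = 1.795 kg·m²; I_B = ½(22.7)(0.324)² = 1.191 kg·m².
Taking A's sense as positive: L = (1.795)(282) + (1.191)(1560) = 2365 kg·m²·rpm.
Combined I = 1.795 + 1.191 = 2.986 kg·m².
ω_f = L / I = 2365 / 2.986 = 791.9 rpm.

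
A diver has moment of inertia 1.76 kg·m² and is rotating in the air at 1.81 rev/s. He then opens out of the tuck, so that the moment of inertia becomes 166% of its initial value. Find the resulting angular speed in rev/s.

ω₂ ≈ 1.09 rev/s

With no external torque about the axis, L is conserved: I₁ω₁ = I₂ω₂.
I₂ = 1.66 × 1.76 = 2.922 kg·m².
ω₂ = I₁ω₁ / I₂ = (1.760)(1.81 rev/s) / (2.922) = 1.090 rev/s.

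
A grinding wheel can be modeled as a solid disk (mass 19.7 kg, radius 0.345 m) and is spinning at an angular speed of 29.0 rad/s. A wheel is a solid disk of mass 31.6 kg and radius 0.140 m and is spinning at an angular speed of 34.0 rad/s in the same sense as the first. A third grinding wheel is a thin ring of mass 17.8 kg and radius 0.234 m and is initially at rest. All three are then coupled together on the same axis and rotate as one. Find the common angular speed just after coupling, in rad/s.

|ω_f| ≈ 18.1 rad/s

The coupling torques are internal; angular momentum about the shared axis is conserved.
Moments of inertia: I_A = ½(19.7)(0.345)² = 1.172 kg·m²; I_B = ½(31.6)(0.140)² = 0.3097 kg·m²; I_C = (17.8)(0.234)² = 0.9747 kg·m².
Taking A's sense as positive: L = (1.172)(29.0) + (0.3097)(34.0) = 44.53 kg·m²·rad/s.
Combined I = 1.172 + 0.3097 + 0.9747 = 2.457 kg·m².
ω_f = L / I = 44.53 / 2.457 = 18.13 rad/s.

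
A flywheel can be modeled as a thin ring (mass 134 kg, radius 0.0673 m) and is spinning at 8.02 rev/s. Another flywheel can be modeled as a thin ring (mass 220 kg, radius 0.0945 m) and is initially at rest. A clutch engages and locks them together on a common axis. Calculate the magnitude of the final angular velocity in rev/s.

No external torque acts about the common axis, so total angular momentum is conserved.
Moments of inertia: I_A = (134)(0.0673)² = 0.6069 kg·m²; I_B = (220)(0.0945)² = 1.965 kg·m².
Taking A's sense as positive: L = (0.6069)(8.02) = 4.868 kg·m²·rev/s.
Combined I = 0.6069 + 1.965 = 2.572 kg·m².
ω_f = L / I = 4.868 / 2.572 = 1.893 rev/s.

|ω_f| ≈ 1.89 rev/s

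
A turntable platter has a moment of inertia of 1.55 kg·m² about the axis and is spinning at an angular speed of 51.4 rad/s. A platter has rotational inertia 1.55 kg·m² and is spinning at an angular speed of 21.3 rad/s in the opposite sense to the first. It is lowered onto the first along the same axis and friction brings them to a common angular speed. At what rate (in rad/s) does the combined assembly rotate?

|ω_f| ≈ 15.1 rad/s

The coupling torques are internal; angular momentum about the shared axis is conserved.
Taking A's sense as positive: L = (1.550)(51.4) − (1.550)(21.3) = 46.66 kg·m²·rad/s.
Combined I = 1.550 + 1.550 = 3.100 kg·m².
ω_f = L / I = 46.66 / 3.100 = 15.05 rad/s.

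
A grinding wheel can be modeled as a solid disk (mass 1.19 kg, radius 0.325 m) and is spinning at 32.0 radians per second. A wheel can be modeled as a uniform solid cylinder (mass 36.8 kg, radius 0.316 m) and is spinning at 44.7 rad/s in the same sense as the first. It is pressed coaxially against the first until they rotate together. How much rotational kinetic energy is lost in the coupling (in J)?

The coupling torques are internal; angular momentum about the shared axis is conserved.
Moments of inertia: I_A = ½(1.19)(0.325)² = 0.06285 kg·m²; I_B = ½(36.8)(0.316)² = 1.837 kg·m².
Taking A's sense as positive: L = (0.06285)(32.0) + (1.837)(44.7) = 84.14 kg·m²·rad/s.
Combined I = 0.06285 + 1.837 = 1.900 kg·m².
ω_f = L / I = 84.14 / 1.900 = 44.28 rad/s.
KE_i = ½ΣIω² = 1868 J; KE_f = ½(1.900)(44.28)² = 1863 J.

ΔKE lost ≈ 4.90 J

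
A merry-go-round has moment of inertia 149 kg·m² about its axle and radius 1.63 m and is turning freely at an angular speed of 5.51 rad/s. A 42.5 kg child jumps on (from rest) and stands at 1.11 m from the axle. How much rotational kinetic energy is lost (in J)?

The added mass arrives with no angular momentum about the axle, and any external torque about the axle is negligible, so the system's angular momentum is conserved.
Added inertia Σmr² = (42.5)(1.11)² = 52.36 kg·m²; I_f = 149.0 + 52.36 = 201.4 kg·m².
ω_f = I_p ω_i / I_f = (149.0)(5.51) / 201.4 = 4.077 rad/s.
KE_i = ½(149.0)(5.510 rad/s)² = 2262 J; KE_f = ½(201.4)(4.077)² = 1674 J.

energy lost ≈ 588 J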